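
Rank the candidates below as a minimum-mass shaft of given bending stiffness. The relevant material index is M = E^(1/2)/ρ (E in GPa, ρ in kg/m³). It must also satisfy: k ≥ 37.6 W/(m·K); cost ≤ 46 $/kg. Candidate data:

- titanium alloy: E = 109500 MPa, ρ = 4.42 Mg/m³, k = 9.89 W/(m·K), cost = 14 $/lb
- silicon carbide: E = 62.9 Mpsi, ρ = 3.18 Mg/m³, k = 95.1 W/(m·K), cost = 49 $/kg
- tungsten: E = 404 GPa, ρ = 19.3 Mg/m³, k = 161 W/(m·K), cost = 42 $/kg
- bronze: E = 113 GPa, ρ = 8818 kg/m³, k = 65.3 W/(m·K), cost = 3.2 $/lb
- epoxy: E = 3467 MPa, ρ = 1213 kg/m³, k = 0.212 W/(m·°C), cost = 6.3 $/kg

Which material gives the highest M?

bronze

Screen on constraints: k ≥ 37.6 W/(m·K); cost ≤ 46 $/kg. Survivors: tungsten, bronze.
Convert each candidate to consistent units, then evaluate M:
  tungsten: E = 404.0 GPa, ρ = 19300 kg/m³
  bronze: E = 113.0 GPa, ρ = 8818 kg/m³
  bronze: M = 1.21×10⁻³
  tungsten: M = 1.04×10⁻³
The maximum is for bronze.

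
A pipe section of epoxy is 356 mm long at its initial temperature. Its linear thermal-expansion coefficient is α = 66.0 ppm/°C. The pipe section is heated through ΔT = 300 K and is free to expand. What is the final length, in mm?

363.05 mm

ΔL = α·L₀·ΔT = 66.0×10⁻⁶ × 356 mm × 300.0 K = 7.05 mm.
L = L₀ + ΔL = 356 + 7.05 = 363.05 mm.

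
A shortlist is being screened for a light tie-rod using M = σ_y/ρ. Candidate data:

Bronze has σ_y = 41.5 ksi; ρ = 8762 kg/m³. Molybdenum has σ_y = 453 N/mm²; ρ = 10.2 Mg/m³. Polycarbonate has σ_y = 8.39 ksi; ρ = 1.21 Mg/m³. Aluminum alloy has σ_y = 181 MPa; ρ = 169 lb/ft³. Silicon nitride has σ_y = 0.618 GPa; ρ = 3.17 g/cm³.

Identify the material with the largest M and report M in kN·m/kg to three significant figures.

Putting every candidate on a common basis:
  bronze: σ_y = 286.1 MPa, ρ = 8762 kg/m³
  molybdenum: σ_y = 453.0 MPa, ρ = 10200 kg/m³
  polycarbonate: σ_y = 57.85 MPa, ρ = 1210 kg/m³
  aluminum alloy: σ_y = 181.0 MPa, ρ = 2707 kg/m³
  silicon nitride: σ_y = 618.0 MPa, ρ = 3170 kg/m³
  silicon nitride: M = 195 kN·m/kg
  aluminum alloy: M = 66.9 kN·m/kg
  polycarbonate: M = 47.8 kN·m/kg
  molybdenum: M = 44.4 kN·m/kg
  bronze: M = 32.7 kN·m/kg
Silicon nitride has the largest M.

silicon nitride, M = 195 kN·m/kg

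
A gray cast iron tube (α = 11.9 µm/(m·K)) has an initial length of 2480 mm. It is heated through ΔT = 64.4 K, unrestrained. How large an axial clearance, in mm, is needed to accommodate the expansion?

1.90 mm

ΔL = α·L₀·ΔT = 11.9×10⁻⁶ × 2480 mm × 64.40 K = 1.90 mm.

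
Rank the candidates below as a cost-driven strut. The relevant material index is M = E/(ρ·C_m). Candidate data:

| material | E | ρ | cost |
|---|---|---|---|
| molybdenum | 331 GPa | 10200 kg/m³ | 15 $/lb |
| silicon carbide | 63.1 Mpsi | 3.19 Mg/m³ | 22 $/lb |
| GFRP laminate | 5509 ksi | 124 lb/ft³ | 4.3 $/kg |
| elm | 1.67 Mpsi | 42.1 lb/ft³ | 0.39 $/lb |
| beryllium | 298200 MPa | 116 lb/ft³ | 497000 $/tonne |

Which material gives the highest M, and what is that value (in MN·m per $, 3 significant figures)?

Convert each candidate to consistent units, then evaluate M:
  molybdenum: E = 331.0 GPa, ρ = 10200 kg/m³, cost = 33.07 $/kg
  silicon carbide: E = 435.1 GPa, ρ = 3190 kg/m³, cost = 48.50 $/kg
  GFRP laminate: E = 37.98 GPa, ρ = 1986 kg/m³, cost = 4.300 $/kg
  elm: E = 11.51 GPa, ρ = 674.4 kg/m³, cost = 0.8598 $/kg
  beryllium: E = 298.2 GPa, ρ = 1858 kg/m³, cost = 497.0 $/kg
  elm: M = 19.9 MN·m per $
  GFRP laminate: M = 4.45 MN·m per $
  silicon carbide: M = 2.81 MN·m per $
  molybdenum: M = 0.981 MN·m per $
  beryllium: M = 0.323 MN·m per $
Elm ranks first.

elm, M = 19.9 MN·m per $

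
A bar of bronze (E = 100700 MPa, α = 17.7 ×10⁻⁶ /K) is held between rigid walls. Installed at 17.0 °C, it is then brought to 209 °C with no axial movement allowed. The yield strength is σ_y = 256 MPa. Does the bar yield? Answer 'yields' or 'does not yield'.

yields

E = 100700 MPa = 100.7 GPa.
ΔT = 192.0 K. Constrained thermal stress σ = E·α·ΔT = 100.7×10³ MPa × 17.7×10⁻⁶ × 192.0 = 342 MPa (compressive).
Compare to σ_y = 256 MPa: σ ≥ σ_y, so it yields.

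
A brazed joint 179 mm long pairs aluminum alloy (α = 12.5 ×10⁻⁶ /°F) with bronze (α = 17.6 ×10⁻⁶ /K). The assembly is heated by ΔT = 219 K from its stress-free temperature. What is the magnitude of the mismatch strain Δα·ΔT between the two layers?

1.07×10⁻³

aluminum alloy: α = 12.5×10⁻⁶/°F × 9/5 = 22.5×10⁻⁶/K.
Δα = |22.5 − 17.6|×10⁻⁶/K = 4.90×10⁻⁶/K.
Mismatch strain = Δα·ΔT = 4.90×10⁻⁶ × 219.0 = 1.07×10⁻³.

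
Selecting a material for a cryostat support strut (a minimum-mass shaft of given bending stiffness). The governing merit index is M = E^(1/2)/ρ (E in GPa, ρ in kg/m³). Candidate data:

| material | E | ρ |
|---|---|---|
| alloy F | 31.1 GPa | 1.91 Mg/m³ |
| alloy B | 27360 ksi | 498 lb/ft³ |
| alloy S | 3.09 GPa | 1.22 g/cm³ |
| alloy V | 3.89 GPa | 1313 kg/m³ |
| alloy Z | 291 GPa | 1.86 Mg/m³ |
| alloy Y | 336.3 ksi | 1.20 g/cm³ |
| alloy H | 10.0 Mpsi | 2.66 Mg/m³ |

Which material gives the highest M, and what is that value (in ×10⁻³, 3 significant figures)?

alloy Z, M = 9.17×10⁻³

Putting every candidate on a common basis:
  alloy F: E = 31.10 GPa, ρ = 1910 kg/m³
  alloy B: E = 188.6 GPa, ρ = 7977 kg/m³
  alloy S: E = 3.090 GPa, ρ = 1220 kg/m³
  alloy V: E = 3.890 GPa, ρ = 1313 kg/m³
  alloy Z: E = 291.0 GPa, ρ = 1860 kg/m³
  alloy Y: E = 2.319 GPa, ρ = 1200 kg/m³
  alloy H: E = 68.95 GPa, ρ = 2660 kg/m³
  alloy Z: M = 9.17×10⁻³
  alloy H: M = 3.12×10⁻³
  alloy F: M = 2.92×10⁻³
  alloy B: M = 1.72×10⁻³
  alloy V: M = 1.50×10⁻³
  alloy S: M = 1.44×10⁻³
  alloy Y: M = 1.27×10⁻³
Alloy Z has the largest M.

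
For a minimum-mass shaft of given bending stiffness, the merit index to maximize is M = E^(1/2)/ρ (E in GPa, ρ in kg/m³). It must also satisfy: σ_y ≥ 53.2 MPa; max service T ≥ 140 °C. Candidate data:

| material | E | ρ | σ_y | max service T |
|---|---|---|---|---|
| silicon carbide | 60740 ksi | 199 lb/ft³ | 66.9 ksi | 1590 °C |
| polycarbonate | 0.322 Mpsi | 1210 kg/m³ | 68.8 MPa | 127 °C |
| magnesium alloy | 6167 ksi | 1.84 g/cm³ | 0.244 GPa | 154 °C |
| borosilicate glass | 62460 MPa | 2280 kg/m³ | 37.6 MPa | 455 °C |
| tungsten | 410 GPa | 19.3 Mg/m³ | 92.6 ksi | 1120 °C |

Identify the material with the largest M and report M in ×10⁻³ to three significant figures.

silicon carbide, M = 6.42×10⁻³

Screen on constraints: σ_y ≥ 53.2 MPa; max service T ≥ 140 °C. Survivors: silicon carbide, magnesium alloy, tungsten.
After converting to SI:
  silicon carbide: E = 418.8 GPa, ρ = 3188 kg/m³
  magnesium alloy: E = 42.52 GPa, ρ = 1840 kg/m³
  tungsten: E = 410.0 GPa, ρ = 19300 kg/m³
  silicon carbide: M = 6.42×10⁻³
  magnesium alloy: M = 3.54×10⁻³
  tungsten: M = 1.05×10⁻³
Silicon carbide ranks first.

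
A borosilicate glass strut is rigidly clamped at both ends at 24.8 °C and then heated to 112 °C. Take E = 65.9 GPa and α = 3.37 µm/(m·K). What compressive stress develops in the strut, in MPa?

ΔT = 87.20 K. Constrained thermal stress σ = E·α·ΔT = 65.90×10³ MPa × 3.37×10⁻⁶ × 87.20 = 19.4 MPa (compressive).

19.4 MPa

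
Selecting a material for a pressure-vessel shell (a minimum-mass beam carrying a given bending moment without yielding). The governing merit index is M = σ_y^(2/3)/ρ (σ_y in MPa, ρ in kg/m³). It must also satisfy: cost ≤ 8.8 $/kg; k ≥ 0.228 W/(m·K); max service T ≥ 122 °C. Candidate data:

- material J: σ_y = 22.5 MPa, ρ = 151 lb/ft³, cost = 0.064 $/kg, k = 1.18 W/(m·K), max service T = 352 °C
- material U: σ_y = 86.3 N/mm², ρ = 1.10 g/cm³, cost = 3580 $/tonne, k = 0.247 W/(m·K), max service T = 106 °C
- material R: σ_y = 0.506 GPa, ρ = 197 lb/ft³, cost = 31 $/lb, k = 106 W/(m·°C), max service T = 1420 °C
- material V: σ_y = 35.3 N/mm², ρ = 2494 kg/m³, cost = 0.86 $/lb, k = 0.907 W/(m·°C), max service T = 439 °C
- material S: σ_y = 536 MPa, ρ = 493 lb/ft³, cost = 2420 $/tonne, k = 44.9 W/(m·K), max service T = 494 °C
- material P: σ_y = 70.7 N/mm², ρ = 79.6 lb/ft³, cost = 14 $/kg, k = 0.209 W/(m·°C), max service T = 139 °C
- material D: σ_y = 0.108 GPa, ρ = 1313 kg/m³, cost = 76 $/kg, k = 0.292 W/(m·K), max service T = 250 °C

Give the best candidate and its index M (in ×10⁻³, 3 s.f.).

Screen on constraints: cost ≤ 8.8 $/kg; k ≥ 0.228 W/(m·K); max service T ≥ 122 °C. Survivors: material J, material V, material S.
After converting to SI:
  material J: σ_y = 22.50 MPa, ρ = 2419 kg/m³
  material V: σ_y = 35.30 MPa, ρ = 2494 kg/m³
  material S: σ_y = 536.0 MPa, ρ = 7897 kg/m³
  material S: M = 8.36×10⁻³
  material V: M = 4.31×10⁻³
  material J: M = 3.30×10⁻³
Highest index: material S.

material S, M = 8.36×10⁻³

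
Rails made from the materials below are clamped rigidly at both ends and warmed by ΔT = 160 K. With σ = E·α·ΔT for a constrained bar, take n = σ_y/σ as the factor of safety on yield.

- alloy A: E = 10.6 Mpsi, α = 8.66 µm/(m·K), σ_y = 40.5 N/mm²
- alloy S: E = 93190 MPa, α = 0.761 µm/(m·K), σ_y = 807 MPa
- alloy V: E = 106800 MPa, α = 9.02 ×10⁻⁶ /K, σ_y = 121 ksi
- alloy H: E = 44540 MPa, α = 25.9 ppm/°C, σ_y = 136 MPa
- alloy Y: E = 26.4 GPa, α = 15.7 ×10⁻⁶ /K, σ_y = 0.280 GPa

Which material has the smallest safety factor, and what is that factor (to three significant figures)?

alloy A, n = 0.400

With everything in SI (GPa, ×10⁻⁶/K, MPa):
  alloy A: E = 73.08, α = 8.66, σ_y = 40.50 → σ = 101 MPa, n = 0.400
  alloy S: E = 93.19, α = 0.761, σ_y = 807.0 → σ = 11.3 MPa, n = 71.1
  alloy V: E = 106.8, α = 9.02, σ_y = 834.3 → σ = 154 MPa, n = 5.41
  alloy H: E = 44.54, α = 25.9, σ_y = 136.0 → σ = 185 MPa, n = 0.737
  alloy Y: E = 26.40, α = 15.7, σ_y = 280.0 → σ = 66.3 MPa, n = 4.22
The minimum is alloy A at n = 0.400.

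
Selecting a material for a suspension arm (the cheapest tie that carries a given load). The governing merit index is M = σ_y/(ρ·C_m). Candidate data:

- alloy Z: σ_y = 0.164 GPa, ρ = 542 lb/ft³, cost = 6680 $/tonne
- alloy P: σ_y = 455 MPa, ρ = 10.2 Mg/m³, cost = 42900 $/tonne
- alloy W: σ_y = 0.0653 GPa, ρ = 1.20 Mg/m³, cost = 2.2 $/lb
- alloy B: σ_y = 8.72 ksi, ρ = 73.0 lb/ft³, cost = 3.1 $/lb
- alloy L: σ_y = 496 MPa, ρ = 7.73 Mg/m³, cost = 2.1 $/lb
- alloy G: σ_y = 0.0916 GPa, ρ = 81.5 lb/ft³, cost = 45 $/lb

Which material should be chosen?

Normalizing units and computing the index:
  alloy Z: σ_y = 164.0 MPa, ρ = 8682 kg/m³, cost = 6.680 $/kg
  alloy P: σ_y = 455.0 MPa, ρ = 10200 kg/m³, cost = 42.90 $/kg
  alloy W: σ_y = 65.30 MPa, ρ = 1200 kg/m³, cost = 4.850 $/kg
  alloy B: σ_y = 60.12 MPa, ρ = 1169 kg/m³, cost = 6.834 $/kg
  alloy L: σ_y = 496.0 MPa, ρ = 7730 kg/m³, cost = 4.630 $/kg
  alloy G: σ_y = 91.60 MPa, ρ = 1306 kg/m³, cost = 99.21 $/kg
  alloy L: M = 13.9 kN·m per $
  alloy W: M = 11.2 kN·m per $
  alloy B: M = 7.52 kN·m per $
  alloy Z: M = 2.83 kN·m per $
  alloy P: M = 1.04 kN·m per $
  alloy G: M = 0.707 kN·m per $
The maximum is for alloy L.

alloy L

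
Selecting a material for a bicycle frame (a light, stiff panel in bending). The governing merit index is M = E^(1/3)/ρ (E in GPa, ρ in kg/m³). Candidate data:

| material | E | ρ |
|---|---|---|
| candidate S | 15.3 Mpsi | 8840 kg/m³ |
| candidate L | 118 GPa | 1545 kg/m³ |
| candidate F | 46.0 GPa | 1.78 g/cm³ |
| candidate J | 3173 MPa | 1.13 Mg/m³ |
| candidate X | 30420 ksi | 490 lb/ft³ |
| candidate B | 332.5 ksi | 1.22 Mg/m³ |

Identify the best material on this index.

After converting to SI:
  candidate S: E = 105.5 GPa, ρ = 8840 kg/m³
  candidate L: E = 118.0 GPa, ρ = 1545 kg/m³
  candidate F: E = 46.00 GPa, ρ = 1780 kg/m³
  candidate J: E = 3.173 GPa, ρ = 1130 kg/m³
  candidate X: E = 209.7 GPa, ρ = 7849 kg/m³
  candidate B: E = 2.293 GPa, ρ = 1220 kg/m³
  candidate L: M = 3.17×10⁻³
  candidate F: M = 2.01×10⁻³
  candidate J: M = 1.30×10⁻³
  candidate B: M = 1.08×10⁻³
  candidate X: M = 0.757×10⁻³
  candidate S: M = 0.535×10⁻³
Highest index: candidate L.

candidate L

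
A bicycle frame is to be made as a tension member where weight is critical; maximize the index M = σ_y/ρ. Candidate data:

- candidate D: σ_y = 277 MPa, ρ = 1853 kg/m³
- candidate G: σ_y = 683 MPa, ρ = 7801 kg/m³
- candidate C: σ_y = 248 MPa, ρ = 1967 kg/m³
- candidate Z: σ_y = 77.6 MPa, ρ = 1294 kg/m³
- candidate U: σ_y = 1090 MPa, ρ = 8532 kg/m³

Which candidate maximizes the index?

Computing M directly (units already consistent):
  candidate D: M = 149 kN·m/kg
  candidate U: M = 128 kN·m/kg
  candidate C: M = 126 kN·m/kg
  candidate G: M = 87.6 kN·m/kg
  candidate Z: M = 60.0 kN·m/kg
Candidate D ranks first.

candidate D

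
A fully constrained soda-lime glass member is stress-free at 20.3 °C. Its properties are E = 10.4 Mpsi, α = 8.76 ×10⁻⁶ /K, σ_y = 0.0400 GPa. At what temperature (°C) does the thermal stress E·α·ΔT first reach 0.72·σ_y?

E = 10.4 Mpsi = 71.71 GPa.
σ_y = 0.0400 GPa = 40.00 MPa.
E·α·ΔT = 28.80 MPa ⇒ ΔT = 28.80 / (71.71×10³ × 8.76×10⁻⁶) = 45.85 K.
T = 20.3 + 45.85 = 66.15 °C.

66.1 °C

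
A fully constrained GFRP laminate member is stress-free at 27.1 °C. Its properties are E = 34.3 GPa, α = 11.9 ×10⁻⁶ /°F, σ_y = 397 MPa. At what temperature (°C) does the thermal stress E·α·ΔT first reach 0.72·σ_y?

α = 11.9×10⁻⁶/°F × 9/5 = 21.4×10⁻⁶/K.
E·α·ΔT = 285.8 MPa ⇒ ΔT = 285.8 / (34.30×10³ × 21.4×10⁻⁶) = 389.1 K.
T = 27.1 + 389.1 = 416.2 °C.

416 °C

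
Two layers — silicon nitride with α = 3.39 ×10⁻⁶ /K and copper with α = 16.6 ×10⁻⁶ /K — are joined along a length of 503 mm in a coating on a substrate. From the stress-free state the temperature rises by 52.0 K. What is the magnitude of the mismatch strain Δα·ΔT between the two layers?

6.87×10⁻⁴

Δα = |3.39 − 16.6|×10⁻⁶/K = 13.2×10⁻⁶/K.
Mismatch strain = Δα·ΔT = 13.2×10⁻⁶ × 52.0 = 6.87×10⁻⁴.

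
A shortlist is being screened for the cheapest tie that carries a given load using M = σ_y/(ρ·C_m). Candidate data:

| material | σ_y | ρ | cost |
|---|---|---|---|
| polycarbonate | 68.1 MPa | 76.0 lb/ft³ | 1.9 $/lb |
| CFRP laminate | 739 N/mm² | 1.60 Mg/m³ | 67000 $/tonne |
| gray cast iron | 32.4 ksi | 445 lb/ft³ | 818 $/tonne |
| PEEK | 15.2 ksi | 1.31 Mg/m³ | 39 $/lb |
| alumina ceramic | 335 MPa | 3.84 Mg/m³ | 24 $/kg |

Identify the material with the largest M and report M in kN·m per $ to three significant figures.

Putting every candidate on a common basis:
  polycarbonate: σ_y = 68.10 MPa, ρ = 1217 kg/m³, cost = 4.189 $/kg
  CFRP laminate: σ_y = 739.0 MPa, ρ = 1600 kg/m³, cost = 67.00 $/kg
  gray cast iron: σ_y = 223.4 MPa, ρ = 7128 kg/m³, cost = 0.8180 $/kg
  PEEK: σ_y = 104.8 MPa, ρ = 1310 kg/m³, cost = 85.98 $/kg
  alumina ceramic: σ_y = 335.0 MPa, ρ = 3840 kg/m³, cost = 24.00 $/kg
  gray cast iron: M = 38.3 kN·m per $
  polycarbonate: M = 13.4 kN·m per $
  CFRP laminate: M = 6.89 kN·m per $
  alumina ceramic: M = 3.63 kN·m per $
  PEEK: M = 0.930 kN·m per $
Gray cast iron ranks first.

gray cast iron, M = 38.3 kN·m per $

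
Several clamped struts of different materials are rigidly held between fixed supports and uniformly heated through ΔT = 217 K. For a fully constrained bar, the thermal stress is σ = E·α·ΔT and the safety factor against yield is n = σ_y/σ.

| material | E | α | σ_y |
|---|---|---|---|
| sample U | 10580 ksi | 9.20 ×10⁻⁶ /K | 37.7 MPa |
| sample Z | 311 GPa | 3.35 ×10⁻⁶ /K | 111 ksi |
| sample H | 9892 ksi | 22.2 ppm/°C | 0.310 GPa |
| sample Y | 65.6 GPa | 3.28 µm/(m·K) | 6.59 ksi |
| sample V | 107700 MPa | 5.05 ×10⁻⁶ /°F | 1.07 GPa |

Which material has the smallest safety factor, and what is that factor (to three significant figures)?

sample U, n = 0.259

Converting E to GPa, α to ×10⁻⁶/K, σ_y to MPa, then σ and n for each:
  sample U: E = 72.95, α = 9.20, σ_y = 37.70 → σ = 146 MPa, n = 0.259
  sample Z: E = 311.0, α = 3.35, σ_y = 765.3 → σ = 226 MPa, n = 3.39
  sample H: E = 68.20, α = 22.2, σ_y = 310.0 → σ = 329 MPa, n = 0.944
  sample Y: E = 65.60, α = 3.28, σ_y = 45.44 → σ = 46.7 MPa, n = 0.973
  sample V: E = 107.7, α = 9.09, σ_y = 1070 → σ = 212 MPa, n = 5.04
The minimum is sample U at n = 0.259.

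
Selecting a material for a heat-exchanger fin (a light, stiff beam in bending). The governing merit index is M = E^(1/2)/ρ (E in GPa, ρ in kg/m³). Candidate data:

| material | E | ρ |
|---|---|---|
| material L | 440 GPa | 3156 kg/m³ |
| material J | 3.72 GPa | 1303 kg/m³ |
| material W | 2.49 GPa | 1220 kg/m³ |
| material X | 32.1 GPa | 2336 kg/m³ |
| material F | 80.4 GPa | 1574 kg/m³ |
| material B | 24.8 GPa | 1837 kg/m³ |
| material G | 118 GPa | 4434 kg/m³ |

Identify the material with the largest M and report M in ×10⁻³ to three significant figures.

Computing M directly (units already consistent):
  material L: M = 6.65×10⁻³
  material F: M = 5.70×10⁻³
  material B: M = 2.71×10⁻³
  material G: M = 2.45×10⁻³
  material X: M = 2.43×10⁻³
  material J: M = 1.48×10⁻³
  material W: M = 1.29×10⁻³
The maximum is for material L.

material L, M = 6.65×10⁻³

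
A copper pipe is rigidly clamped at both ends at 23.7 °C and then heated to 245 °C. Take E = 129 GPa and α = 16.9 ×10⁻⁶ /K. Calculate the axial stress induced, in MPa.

482 MPa

ΔT = 221.3 K. Constrained thermal stress σ = E·α·ΔT = 129.0×10³ MPa × 16.9×10⁻⁶ × 221.3 = 482 MPa (compressive).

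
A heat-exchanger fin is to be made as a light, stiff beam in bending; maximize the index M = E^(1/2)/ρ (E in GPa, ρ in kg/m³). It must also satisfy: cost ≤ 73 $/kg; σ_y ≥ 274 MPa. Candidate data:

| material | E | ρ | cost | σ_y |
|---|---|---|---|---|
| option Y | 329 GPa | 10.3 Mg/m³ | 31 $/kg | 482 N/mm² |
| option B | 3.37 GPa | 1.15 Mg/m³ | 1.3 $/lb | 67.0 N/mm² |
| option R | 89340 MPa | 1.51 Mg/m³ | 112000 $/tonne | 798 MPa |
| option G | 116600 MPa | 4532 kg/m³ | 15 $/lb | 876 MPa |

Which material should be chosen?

option G

Screen on constraints: cost ≤ 73 $/kg; σ_y ≥ 274 MPa. Survivors: option Y, option G.
Putting every candidate on a common basis:
  option Y: E = 329.0 GPa, ρ = 10300 kg/m³
  option G: E = 116.6 GPa, ρ = 4532 kg/m³
  option G: M = 2.38×10⁻³
  option Y: M = 1.76×10⁻³
Option G ranks first.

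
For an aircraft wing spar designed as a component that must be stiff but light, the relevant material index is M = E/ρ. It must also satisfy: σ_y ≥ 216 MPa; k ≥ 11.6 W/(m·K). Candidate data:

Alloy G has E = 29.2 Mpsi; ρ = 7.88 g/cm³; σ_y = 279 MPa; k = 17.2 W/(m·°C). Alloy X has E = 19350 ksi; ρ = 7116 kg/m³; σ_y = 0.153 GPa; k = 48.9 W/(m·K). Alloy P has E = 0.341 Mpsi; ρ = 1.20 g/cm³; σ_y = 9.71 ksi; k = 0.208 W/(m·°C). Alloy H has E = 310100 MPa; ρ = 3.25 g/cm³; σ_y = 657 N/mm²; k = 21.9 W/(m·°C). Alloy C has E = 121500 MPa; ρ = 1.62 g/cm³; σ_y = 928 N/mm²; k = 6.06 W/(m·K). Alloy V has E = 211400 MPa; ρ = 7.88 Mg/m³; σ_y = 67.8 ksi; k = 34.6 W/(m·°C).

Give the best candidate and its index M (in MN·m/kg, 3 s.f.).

Screen on constraints: σ_y ≥ 216 MPa; k ≥ 11.6 W/(m·K). Survivors: alloy G, alloy H, alloy V.
Normalizing units and computing the index:
  alloy G: E = 201.3 GPa, ρ = 7880 kg/m³
  alloy H: E = 310.1 GPa, ρ = 3250 kg/m³
  alloy V: E = 211.4 GPa, ρ = 7880 kg/m³
  alloy H: M = 95.4 MN·m/kg
  alloy V: M = 26.8 MN·m/kg
  alloy G: M = 25.5 MN·m/kg
Alloy H has the largest M.

alloy H, M = 95.4 MN·m/kg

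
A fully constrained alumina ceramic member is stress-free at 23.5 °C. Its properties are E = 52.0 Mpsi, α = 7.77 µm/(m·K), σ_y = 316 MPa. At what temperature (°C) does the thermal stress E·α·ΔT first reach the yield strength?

E = 52.0 Mpsi = 358.5 GPa.
E·α·ΔT = 316.0 MPa ⇒ ΔT = 316.0 / (358.5×10³ × 7.77×10⁻⁶) = 113.4 K.
T = 23.5 + 113.4 = 136.9 °C.

137 °C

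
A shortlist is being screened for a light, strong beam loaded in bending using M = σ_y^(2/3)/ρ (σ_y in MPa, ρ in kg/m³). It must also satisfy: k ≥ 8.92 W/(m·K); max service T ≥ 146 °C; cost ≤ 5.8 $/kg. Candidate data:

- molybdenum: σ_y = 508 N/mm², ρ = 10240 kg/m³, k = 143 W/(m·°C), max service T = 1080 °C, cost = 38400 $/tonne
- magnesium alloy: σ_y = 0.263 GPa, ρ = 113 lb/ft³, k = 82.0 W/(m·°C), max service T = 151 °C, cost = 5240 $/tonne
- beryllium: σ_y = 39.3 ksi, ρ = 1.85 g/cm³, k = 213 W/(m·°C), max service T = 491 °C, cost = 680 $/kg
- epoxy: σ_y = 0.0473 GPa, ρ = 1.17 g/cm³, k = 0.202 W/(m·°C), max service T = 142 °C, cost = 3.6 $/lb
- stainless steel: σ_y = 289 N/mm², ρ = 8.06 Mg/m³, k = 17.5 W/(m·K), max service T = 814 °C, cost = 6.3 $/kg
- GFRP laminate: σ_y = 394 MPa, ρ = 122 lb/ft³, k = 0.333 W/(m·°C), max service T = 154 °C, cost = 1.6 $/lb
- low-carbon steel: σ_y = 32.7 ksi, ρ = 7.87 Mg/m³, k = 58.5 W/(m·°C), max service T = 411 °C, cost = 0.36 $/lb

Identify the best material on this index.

magnesium alloy

Screen on constraints: k ≥ 8.92 W/(m·K); max service T ≥ 146 °C; cost ≤ 5.8 $/kg. Survivors: magnesium alloy, low-carbon steel.
Convert each candidate to consistent units, then evaluate M:
  magnesium alloy: σ_y = 263.0 MPa, ρ = 1810 kg/m³
  low-carbon steel: σ_y = 225.5 MPa, ρ = 7870 kg/m³
  magnesium alloy: M = 22.7×10⁻³
  low-carbon steel: M = 4.71×10⁻³
The maximum is for magnesium alloy.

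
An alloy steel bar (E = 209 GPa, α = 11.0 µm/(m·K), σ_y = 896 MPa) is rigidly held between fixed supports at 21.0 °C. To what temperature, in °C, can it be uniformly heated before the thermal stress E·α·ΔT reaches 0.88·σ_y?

E·α·ΔT = 788.5 MPa ⇒ ΔT = 788.5 / (209.0×10³ × 11.0×10⁻⁶) = 343.0 K.
T = 21.0 + 343.0 = 364.0 °C.

364 °C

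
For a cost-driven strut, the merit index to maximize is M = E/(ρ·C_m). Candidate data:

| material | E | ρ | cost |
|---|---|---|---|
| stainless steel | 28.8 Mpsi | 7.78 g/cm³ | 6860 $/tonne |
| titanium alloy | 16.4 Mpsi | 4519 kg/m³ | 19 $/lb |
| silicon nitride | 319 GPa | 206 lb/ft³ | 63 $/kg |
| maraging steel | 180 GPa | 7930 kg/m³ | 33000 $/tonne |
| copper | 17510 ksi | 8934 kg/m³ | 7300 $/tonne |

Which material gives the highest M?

Convert each candidate to consistent units, then evaluate M:
  stainless steel: E = 198.6 GPa, ρ = 7780 kg/m³, cost = 6.860 $/kg
  titanium alloy: E = 113.1 GPa, ρ = 4519 kg/m³, cost = 41.89 $/kg
  silicon nitride: E = 319.0 GPa, ρ = 3300 kg/m³, cost = 63.00 $/kg
  maraging steel: E = 180.0 GPa, ρ = 7930 kg/m³, cost = 33.00 $/kg
  copper: E = 120.7 GPa, ρ = 8934 kg/m³, cost = 7.300 $/kg
  stainless steel: M = 3.72 MN·m per $
  copper: M = 1.85 MN·m per $
  silicon nitride: M = 1.53 MN·m per $
  maraging steel: M = 0.688 MN·m per $
  titanium alloy: M = 0.597 MN·m per $
Highest index: stainless steel.

stainless steel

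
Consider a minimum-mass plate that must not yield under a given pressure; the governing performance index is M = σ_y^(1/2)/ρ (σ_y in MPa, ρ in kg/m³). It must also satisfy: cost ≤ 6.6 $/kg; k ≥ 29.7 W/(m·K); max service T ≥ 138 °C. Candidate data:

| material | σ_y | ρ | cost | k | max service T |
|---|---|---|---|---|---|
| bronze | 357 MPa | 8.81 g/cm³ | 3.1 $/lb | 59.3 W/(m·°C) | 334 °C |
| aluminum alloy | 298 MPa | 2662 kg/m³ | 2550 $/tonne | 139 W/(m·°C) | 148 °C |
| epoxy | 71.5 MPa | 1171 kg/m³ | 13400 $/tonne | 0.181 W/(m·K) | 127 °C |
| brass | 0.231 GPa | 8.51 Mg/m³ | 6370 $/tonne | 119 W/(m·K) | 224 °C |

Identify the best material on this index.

aluminum alloy

Screen on constraints: cost ≤ 6.6 $/kg; k ≥ 29.7 W/(m·K); max service T ≥ 138 °C. Survivors: aluminum alloy, brass.
Putting every candidate on a common basis:
  aluminum alloy: σ_y = 298.0 MPa, ρ = 2662 kg/m³
  brass: σ_y = 231.0 MPa, ρ = 8510 kg/m³
  aluminum alloy: M = 6.48×10⁻³
  brass: M = 1.79×10⁻³
The maximum is for aluminum alloy.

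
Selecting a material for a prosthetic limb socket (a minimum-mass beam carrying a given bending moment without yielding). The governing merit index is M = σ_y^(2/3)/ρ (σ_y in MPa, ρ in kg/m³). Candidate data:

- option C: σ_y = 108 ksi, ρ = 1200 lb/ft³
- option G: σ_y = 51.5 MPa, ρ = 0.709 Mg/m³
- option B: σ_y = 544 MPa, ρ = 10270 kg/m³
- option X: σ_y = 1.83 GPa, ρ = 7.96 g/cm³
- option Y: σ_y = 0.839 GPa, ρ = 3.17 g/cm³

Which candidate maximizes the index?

Convert each candidate to consistent units, then evaluate M:
  option C: σ_y = 744.6 MPa, ρ = 19220 kg/m³
  option G: σ_y = 51.50 MPa, ρ = 709.0 kg/m³
  option B: σ_y = 544.0 MPa, ρ = 10270 kg/m³
  option X: σ_y = 1830 MPa, ρ = 7960 kg/m³
  option Y: σ_y = 839.0 MPa, ρ = 3170 kg/m³
  option Y: M = 28.1×10⁻³
  option G: M = 19.5×10⁻³
  option X: M = 18.8×10⁻³
  option B: M = 6.49×10⁻³
  option C: M = 4.27×10⁻³
Option Y ranks first.

option Y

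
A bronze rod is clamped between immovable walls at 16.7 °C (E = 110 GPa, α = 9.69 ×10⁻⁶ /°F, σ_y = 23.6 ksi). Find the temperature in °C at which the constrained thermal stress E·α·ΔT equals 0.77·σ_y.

α = 9.69×10⁻⁶/°F × 9/5 = 17.4×10⁻⁶/K.
σ_y = 23.6 ksi = 162.7 MPa.
E·α·ΔT = 125.3 MPa ⇒ ΔT = 125.3 / (110.0×10³ × 17.4×10⁻⁶) = 65.30 K.
T = 16.7 + 65.30 = 82.00 °C.

82.0 °C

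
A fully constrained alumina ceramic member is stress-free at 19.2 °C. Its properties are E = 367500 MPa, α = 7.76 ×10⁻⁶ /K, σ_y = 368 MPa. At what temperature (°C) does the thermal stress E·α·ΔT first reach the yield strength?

148 °C

E = 367500 MPa = 367.5 GPa.
E·α·ΔT = 368.0 MPa ⇒ ΔT = 368.0 / (367.5×10³ × 7.76×10⁻⁶) = 129.0 K.
T = 19.2 + 129.0 = 148.2 °C.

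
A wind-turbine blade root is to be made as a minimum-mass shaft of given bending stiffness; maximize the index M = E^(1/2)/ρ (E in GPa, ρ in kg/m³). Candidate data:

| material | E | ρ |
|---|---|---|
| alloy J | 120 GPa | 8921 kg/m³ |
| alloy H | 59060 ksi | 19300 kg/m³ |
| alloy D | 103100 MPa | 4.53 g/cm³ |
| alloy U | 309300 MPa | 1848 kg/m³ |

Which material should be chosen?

After converting to SI:
  alloy J: E = 120.0 GPa, ρ = 8921 kg/m³
  alloy H: E = 407.2 GPa, ρ = 19300 kg/m³
  alloy D: E = 103.1 GPa, ρ = 4530 kg/m³
  alloy U: E = 309.3 GPa, ρ = 1848 kg/m³
  alloy U: M = 9.52×10⁻³
  alloy D: M = 2.24×10⁻³
  alloy J: M = 1.23×10⁻³
  alloy H: M = 1.05×10⁻³
Alloy U ranks first.

alloy U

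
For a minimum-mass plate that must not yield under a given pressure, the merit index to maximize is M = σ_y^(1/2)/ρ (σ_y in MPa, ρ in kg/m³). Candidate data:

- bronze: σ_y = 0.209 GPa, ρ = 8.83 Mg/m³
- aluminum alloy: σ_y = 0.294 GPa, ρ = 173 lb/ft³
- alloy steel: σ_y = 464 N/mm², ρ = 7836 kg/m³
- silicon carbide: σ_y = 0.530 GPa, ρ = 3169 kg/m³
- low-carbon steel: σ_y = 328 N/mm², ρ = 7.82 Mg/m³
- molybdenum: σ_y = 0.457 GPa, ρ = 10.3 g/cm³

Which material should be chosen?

Normalizing units and computing the index:
  bronze: σ_y = 209.0 MPa, ρ = 8830 kg/m³
  aluminum alloy: σ_y = 294.0 MPa, ρ = 2771 kg/m³
  alloy steel: σ_y = 464.0 MPa, ρ = 7836 kg/m³
  silicon carbide: σ_y = 530.0 MPa, ρ = 3169 kg/m³
  low-carbon steel: σ_y = 328.0 MPa, ρ = 7820 kg/m³
  molybdenum: σ_y = 457.0 MPa, ρ = 10300 kg/m³
  silicon carbide: M = 7.26×10⁻³
  aluminum alloy: M = 6.19×10⁻³
  alloy steel: M = 2.75×10⁻³
  low-carbon steel: M = 2.32×10⁻³
  molybdenum: M = 2.08×10⁻³
  bronze: M = 1.64×10⁻³
Silicon carbide has the largest M.

silicon carbide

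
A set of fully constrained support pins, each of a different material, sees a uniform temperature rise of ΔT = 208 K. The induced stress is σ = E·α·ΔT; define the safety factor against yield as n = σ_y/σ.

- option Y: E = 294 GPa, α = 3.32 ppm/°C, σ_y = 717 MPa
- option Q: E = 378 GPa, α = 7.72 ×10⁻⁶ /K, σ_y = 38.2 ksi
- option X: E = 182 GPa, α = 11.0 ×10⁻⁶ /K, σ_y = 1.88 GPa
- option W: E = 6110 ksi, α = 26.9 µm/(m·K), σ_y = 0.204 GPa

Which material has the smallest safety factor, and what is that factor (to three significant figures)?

option Q, n = 0.434

Converting E to GPa, α to ×10⁻⁶/K, σ_y to MPa, then σ and n for each:
  option Y: E = 294.0, α = 3.32, σ_y = 717.0 → σ = 203 MPa, n = 3.53
  option Q: E = 378.0, α = 7.72, σ_y = 263.4 → σ = 607 MPa, n = 0.434
  option X: E = 182.0, α = 11.0, σ_y = 1880 → σ = 416 MPa, n = 4.51
  option W: E = 42.13, α = 26.9, σ_y = 204.0 → σ = 236 MPa, n = 0.865
Option Q has the lowest safety factor, n = 0.434.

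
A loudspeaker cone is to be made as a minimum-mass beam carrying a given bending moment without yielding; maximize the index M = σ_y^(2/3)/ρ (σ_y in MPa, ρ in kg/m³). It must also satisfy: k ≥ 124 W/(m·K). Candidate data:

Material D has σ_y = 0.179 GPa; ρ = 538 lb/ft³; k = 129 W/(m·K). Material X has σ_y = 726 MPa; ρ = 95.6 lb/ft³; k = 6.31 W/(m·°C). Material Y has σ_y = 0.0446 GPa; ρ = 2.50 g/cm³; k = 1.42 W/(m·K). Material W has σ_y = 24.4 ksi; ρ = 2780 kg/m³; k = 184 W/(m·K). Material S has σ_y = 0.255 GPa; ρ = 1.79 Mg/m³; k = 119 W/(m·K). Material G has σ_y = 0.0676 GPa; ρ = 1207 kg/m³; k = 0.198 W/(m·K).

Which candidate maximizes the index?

Screen on constraints: k ≥ 124 W/(m·K). Survivors: material D, material W.
Putting every candidate on a common basis:
  material D: σ_y = 179.0 MPa, ρ = 8618 kg/m³
  material W: σ_y = 168.2 MPa, ρ = 2780 kg/m³
  material W: M = 11.0×10⁻³
  material D: M = 3.69×10⁻³
Material W has the largest M.

material W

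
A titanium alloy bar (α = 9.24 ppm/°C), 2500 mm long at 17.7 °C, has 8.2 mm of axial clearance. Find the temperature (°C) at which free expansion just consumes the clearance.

373 °C

α·L₀·ΔT = 8.2 mm ⇒ ΔT = 8.2 / (9.24×10⁻⁶ × 2500.0) = 355.0 K.
T = 17.7 + 355.0 = 372.7 °C.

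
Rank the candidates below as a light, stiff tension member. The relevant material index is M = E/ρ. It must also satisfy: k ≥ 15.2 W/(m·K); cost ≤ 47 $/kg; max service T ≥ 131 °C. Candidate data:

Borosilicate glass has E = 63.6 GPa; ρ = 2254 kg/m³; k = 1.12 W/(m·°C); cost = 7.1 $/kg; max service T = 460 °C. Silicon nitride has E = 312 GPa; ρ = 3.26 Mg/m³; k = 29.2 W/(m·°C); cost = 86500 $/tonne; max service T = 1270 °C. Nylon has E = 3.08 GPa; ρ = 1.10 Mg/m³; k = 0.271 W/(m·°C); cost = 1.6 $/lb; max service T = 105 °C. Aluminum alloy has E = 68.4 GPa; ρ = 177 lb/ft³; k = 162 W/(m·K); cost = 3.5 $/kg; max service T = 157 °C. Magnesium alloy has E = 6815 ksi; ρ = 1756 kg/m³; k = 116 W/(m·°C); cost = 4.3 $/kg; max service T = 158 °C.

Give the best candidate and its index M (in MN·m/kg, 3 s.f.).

magnesium alloy, M = 26.8 MN·m/kg

Screen on constraints: k ≥ 15.2 W/(m·K); cost ≤ 47 $/kg; max service T ≥ 131 °C. Survivors: aluminum alloy, magnesium alloy.
Normalizing units and computing the index:
  aluminum alloy: E = 68.40 GPa, ρ = 2835 kg/m³
  magnesium alloy: E = 46.99 GPa, ρ = 1756 kg/m³
  magnesium alloy: M = 26.8 MN·m/kg
  aluminum alloy: M = 24.1 MN·m/kg
The maximum is for magnesium alloy.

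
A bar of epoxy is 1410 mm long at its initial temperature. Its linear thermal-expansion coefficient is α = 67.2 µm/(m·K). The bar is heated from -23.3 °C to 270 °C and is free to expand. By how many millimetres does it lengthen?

ΔT = 270 − (-23.3) = 293.3 K.
ΔL = α·L₀·ΔT = 67.2×10⁻⁶ × 1410 mm × 293.3 K = 27.8 mm.

27.8 mm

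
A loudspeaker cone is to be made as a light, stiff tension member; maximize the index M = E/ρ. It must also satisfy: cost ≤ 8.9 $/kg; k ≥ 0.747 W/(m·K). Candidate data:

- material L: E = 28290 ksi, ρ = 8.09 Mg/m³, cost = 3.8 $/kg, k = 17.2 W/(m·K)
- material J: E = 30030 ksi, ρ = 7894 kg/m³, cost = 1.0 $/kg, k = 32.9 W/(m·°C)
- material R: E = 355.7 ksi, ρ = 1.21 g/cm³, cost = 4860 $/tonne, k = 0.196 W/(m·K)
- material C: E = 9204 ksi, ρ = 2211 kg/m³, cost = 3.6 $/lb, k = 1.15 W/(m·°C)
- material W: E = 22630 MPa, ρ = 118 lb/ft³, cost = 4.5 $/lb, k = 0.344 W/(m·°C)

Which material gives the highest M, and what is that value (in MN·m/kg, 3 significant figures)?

Screen on constraints: cost ≤ 8.9 $/kg; k ≥ 0.747 W/(m·K). Survivors: material L, material J, material C.
In SI units:
  material L: E = 195.1 GPa, ρ = 8090 kg/m³
  material J: E = 207.0 GPa, ρ = 7894 kg/m³
  material C: E = 63.46 GPa, ρ = 2211 kg/m³
  material C: M = 28.7 MN·m/kg
  material J: M = 26.2 MN·m/kg
  material L: M = 24.1 MN·m/kg
Material C has the largest M.

material C, M = 28.7 MN·m/kg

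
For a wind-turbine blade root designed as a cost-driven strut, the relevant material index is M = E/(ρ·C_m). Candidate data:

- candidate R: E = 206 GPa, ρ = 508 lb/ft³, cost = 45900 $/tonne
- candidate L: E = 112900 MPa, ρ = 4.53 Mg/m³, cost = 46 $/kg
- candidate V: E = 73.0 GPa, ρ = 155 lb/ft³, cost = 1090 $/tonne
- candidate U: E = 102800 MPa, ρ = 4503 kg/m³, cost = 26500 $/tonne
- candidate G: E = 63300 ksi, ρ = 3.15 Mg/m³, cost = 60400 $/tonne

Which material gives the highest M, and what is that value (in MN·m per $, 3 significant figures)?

candidate V, M = 27.0 MN·m per $

Normalizing units and computing the index:
  candidate R: E = 206.0 GPa, ρ = 8137 kg/m³, cost = 45.90 $/kg
  candidate L: E = 112.9 GPa, ρ = 4530 kg/m³, cost = 46.00 $/kg
  candidate V: E = 73.00 GPa, ρ = 2483 kg/m³, cost = 1.090 $/kg
  candidate U: E = 102.8 GPa, ρ = 4503 kg/m³, cost = 26.50 $/kg
  candidate G: E = 436.4 GPa, ρ = 3150 kg/m³, cost = 60.40 $/kg
  candidate V: M = 27.0 MN·m per $
  candidate G: M = 2.29 MN·m per $
  candidate U: M = 0.861 MN·m per $
  candidate R: M = 0.552 MN·m per $
  candidate L: M = 0.542 MN·m per $
Highest index: candidate V.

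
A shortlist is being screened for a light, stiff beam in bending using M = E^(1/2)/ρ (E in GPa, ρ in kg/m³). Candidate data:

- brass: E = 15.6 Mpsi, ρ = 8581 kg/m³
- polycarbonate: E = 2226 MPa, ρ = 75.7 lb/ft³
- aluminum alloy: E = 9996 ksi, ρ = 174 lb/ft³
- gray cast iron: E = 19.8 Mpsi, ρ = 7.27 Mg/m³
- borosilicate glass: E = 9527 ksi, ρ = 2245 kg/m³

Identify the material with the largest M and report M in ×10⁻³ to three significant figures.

borosilicate glass, M = 3.61×10⁻³

After converting to SI:
  brass: E = 107.6 GPa, ρ = 8581 kg/m³
  polycarbonate: E = 2.226 GPa, ρ = 1213 kg/m³
  aluminum alloy: E = 68.92 GPa, ρ = 2787 kg/m³
  gray cast iron: E = 136.5 GPa, ρ = 7270 kg/m³
  borosilicate glass: E = 65.69 GPa, ρ = 2245 kg/m³
  borosilicate glass: M = 3.61×10⁻³
  aluminum alloy: M = 2.98×10⁻³
  gray cast iron: M = 1.61×10⁻³
  polycarbonate: M = 1.23×10⁻³
  brass: M = 1.21×10⁻³
The maximum is for borosilicate glass.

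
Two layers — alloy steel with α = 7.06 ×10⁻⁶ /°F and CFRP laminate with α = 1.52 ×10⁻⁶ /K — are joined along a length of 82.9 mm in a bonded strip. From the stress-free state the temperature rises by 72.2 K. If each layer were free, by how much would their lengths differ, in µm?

67.0 µm

alloy steel: α = 7.06×10⁻⁶/°F × 9/5 = 12.7×10⁻⁶/K.
Δα = |12.7 − 1.52|×10⁻⁶/K = 11.2×10⁻⁶/K.
ΔL_mismatch = Δα·L·ΔT = 11.2×10⁻⁶ × 82.9 mm × 72.2 K = 67.0 µm.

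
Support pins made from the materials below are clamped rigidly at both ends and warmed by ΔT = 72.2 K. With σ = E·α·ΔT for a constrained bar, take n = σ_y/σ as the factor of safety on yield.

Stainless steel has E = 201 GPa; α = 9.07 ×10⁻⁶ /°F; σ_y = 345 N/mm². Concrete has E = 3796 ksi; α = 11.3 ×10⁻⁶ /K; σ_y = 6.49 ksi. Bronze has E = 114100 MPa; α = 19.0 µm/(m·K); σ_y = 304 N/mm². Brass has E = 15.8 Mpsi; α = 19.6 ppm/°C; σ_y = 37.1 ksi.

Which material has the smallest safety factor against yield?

stainless steel

In consistent units (E in GPa, α in ×10⁻⁶/K, σ_y in MPa):
  stainless steel: E = 201.0, α = 16.3, σ_y = 345.0 → σ = 237 MPa, n = 1.46
  concrete: E = 26.17, α = 11.3, σ_y = 44.75 → σ = 21.4 MPa, n = 2.10
  bronze: E = 114.1, α = 19.0, σ_y = 304.0 → σ = 157 MPa, n = 1.94
  brass: E = 108.9, α = 19.6, σ_y = 255.8 → σ = 154 MPa, n = 1.66
Stainless steel has the lowest safety factor, n = 1.46.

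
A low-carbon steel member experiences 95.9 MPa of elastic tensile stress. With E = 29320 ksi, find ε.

E = 29320 ksi = 202.2 GPa = 202200 MPa.
ε = σ/E = 95.9 / 202200 = 4.74×10⁻⁴.

4.74×10⁻⁴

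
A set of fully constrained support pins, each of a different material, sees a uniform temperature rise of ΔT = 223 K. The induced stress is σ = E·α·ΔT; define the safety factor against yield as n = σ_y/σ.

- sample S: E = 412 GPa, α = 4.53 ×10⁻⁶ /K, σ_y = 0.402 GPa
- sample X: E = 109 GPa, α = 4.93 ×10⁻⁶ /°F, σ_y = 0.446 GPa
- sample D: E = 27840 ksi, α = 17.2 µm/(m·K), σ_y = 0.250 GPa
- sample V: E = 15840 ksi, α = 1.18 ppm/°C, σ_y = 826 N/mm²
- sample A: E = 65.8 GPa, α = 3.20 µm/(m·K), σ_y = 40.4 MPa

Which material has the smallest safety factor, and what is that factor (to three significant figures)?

sample D, n = 0.340

In consistent units (E in GPa, α in ×10⁻⁶/K, σ_y in MPa):
  sample S: E = 412.0, α = 4.53, σ_y = 402.0 → σ = 416 MPa, n = 0.966
  sample X: E = 109.0, α = 8.87, σ_y = 446.0 → σ = 216 MPa, n = 2.07
  sample D: E = 192.0, α = 17.2, σ_y = 250.0 → σ = 736 MPa, n = 0.340
  sample V: E = 109.2, α = 1.18, σ_y = 826.0 → σ = 28.7 MPa, n = 28.7
  sample A: E = 65.80, α = 3.20, σ_y = 40.40 → σ = 47.0 MPa, n = 0.860
Smallest n: sample D with n = 0.340.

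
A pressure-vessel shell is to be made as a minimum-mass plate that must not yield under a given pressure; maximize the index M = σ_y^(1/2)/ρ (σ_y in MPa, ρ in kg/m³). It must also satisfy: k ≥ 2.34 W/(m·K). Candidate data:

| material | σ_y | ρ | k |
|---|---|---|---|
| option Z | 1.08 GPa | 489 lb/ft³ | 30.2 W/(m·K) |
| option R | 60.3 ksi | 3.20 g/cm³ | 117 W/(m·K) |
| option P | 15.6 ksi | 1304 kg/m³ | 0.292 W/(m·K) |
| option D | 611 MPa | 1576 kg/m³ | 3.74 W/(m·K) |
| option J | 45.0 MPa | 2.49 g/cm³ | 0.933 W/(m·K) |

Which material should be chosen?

Screen on constraints: k ≥ 2.34 W/(m·K). Survivors: option Z, option R, option D.
Convert each candidate to consistent units, then evaluate M:
  option Z: σ_y = 1080 MPa, ρ = 7833 kg/m³
  option R: σ_y = 415.8 MPa, ρ = 3200 kg/m³
  option D: σ_y = 611.0 MPa, ρ = 1576 kg/m³
  option D: M = 15.7×10⁻³
  option R: M = 6.37×10⁻³
  option Z: M = 4.20×10⁻³
Option D has the largest M.

option D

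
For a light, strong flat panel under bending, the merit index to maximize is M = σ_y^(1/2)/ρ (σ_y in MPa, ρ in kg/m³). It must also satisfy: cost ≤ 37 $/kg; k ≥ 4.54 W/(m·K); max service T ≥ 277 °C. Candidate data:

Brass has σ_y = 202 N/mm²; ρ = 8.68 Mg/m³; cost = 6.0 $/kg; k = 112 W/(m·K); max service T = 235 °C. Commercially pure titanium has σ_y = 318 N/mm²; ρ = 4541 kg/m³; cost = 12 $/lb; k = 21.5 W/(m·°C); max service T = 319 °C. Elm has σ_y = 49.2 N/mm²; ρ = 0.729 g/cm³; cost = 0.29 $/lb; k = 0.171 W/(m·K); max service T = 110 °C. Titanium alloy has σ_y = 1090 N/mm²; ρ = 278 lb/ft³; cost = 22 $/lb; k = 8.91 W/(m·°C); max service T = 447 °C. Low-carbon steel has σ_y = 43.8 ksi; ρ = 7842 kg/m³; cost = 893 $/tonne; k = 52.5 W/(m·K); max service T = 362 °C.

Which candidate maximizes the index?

Screen on constraints: cost ≤ 37 $/kg; k ≥ 4.54 W/(m·K); max service T ≥ 277 °C. Survivors: commercially pure titanium, low-carbon steel.
Normalizing units and computing the index:
  commercially pure titanium: σ_y = 318.0 MPa, ρ = 4541 kg/m³
  low-carbon steel: σ_y = 302.0 MPa, ρ = 7842 kg/m³
  commercially pure titanium: M = 3.93×10⁻³
  low-carbon steel: M = 2.22×10⁻³
The maximum is for commercially pure titanium.

commercially pure titanium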